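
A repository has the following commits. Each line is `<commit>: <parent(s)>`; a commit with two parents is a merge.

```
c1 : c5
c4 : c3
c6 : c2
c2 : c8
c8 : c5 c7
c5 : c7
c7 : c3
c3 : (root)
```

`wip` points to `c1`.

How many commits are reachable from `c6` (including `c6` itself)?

6

Walking parent pointers from c6: reachable set = {c2, c3, c5, c6, c7, c8}.
That is 6 commits.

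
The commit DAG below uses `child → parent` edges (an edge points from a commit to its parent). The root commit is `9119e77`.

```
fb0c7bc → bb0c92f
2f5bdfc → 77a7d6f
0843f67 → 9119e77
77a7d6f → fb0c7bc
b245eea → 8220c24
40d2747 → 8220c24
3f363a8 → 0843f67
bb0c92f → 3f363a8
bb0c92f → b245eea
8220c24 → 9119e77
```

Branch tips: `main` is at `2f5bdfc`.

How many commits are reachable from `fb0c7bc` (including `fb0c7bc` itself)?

Walking parent pointers from fb0c7bc: reachable set = {0843f67, 3f363a8, 8220c24, 9119e77, b245eea, bb0c92f, fb0c7bc}.
That is 7 commits.

7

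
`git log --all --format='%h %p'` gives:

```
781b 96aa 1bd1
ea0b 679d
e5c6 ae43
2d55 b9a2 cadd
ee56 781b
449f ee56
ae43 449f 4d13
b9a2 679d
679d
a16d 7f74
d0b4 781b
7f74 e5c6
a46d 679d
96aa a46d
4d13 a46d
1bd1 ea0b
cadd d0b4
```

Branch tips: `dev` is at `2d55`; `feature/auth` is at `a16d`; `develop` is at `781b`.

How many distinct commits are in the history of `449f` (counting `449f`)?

8

Walking parent pointers from 449f: reachable set = {1bd1, 449f, 679d, 781b, 96aa, a46d, ea0b, ee56}.
That is 8 commits.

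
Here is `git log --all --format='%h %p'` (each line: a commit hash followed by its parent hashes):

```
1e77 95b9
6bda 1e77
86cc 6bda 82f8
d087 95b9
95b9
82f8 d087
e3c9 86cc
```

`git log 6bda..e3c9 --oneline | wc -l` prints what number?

Reachable from e3c9: {1e77, 6bda, 82f8, 86cc, 95b9, d087, e3c9}.
Reachable from 6bda: {1e77, 6bda, 95b9}.
In e3c9's history but not 6bda's: {82f8, 86cc, d087, e3c9} — 4 commits.

4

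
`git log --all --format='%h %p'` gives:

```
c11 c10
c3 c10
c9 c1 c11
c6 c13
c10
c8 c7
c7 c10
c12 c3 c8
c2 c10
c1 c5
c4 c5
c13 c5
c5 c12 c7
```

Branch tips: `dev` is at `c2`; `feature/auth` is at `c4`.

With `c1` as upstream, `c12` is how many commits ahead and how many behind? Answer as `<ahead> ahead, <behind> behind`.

0 ahead, 2 behind

Reachable from c12: {c10, c12, c3, c7, c8}.
Reachable from c1: {c1, c10, c12, c3, c5, c7, c8}.
Only in c12's history (ahead): {} — 0.
Only in c1's history (behind): {c1, c5} — 2.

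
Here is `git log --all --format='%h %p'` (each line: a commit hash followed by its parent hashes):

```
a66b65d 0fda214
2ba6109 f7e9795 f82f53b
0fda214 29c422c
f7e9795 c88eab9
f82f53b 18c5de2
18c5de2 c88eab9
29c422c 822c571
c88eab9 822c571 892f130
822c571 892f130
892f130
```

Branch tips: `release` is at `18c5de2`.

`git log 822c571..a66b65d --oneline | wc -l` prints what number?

Reachable from a66b65d: {0fda214, 29c422c, 822c571, 892f130, a66b65d}.
Reachable from 822c571: {822c571, 892f130}.
In a66b65d's history but not 822c571's: {0fda214, 29c422c, a66b65d} — 3 commits.

3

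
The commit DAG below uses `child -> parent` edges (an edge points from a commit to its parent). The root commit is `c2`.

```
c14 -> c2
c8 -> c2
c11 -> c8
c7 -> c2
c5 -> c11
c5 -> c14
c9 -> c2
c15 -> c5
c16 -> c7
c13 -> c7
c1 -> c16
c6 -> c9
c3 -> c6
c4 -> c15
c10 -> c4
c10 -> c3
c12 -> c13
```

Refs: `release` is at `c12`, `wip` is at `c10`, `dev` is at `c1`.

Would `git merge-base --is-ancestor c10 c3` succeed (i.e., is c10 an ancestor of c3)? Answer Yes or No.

Ancestors of c3: {c2, c3, c6, c9}.
c10 is not in that set, so it is not an ancestor of c3.

No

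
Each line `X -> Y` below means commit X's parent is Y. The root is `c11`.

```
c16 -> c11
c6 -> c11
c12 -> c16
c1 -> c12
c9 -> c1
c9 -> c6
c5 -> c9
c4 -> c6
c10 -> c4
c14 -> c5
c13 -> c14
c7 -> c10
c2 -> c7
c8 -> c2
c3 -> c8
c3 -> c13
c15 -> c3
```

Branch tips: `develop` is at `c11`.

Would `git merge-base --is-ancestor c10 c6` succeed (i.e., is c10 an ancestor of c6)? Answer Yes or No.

Ancestors of c6: {c11, c6}.
c10 is not in that set, so it is not an ancestor of c6.

No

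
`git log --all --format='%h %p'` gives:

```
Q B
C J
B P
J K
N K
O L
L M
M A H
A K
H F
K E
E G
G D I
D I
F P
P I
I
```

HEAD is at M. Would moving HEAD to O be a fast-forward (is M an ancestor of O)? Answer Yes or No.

Yes

A fast-forward from M to O is possible iff M is an ancestor of O.
Ancestors of O: {A, D, E, F, G, H, I, K, L, M, O, P}.
M is among them, so fast-forward is possible.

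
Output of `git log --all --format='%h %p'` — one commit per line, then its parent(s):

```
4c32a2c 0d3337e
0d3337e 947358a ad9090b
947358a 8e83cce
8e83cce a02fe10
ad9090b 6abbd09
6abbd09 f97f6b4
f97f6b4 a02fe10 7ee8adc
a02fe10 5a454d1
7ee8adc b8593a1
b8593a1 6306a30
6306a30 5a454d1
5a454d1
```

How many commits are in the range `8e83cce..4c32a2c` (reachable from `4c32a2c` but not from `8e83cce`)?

9

Reachable from 4c32a2c: {0d3337e, 4c32a2c, 5a454d1, 6306a30, 6abbd09, 7ee8adc, 8e83cce, 947358a, a02fe10, ad9090b, b8593a1, f97f6b4}.
Reachable from 8e83cce: {5a454d1, 8e83cce, a02fe10}.
In 4c32a2c's history but not 8e83cce's: {0d3337e, 4c32a2c, 6306a30, 6abbd09, 7ee8adc, 947358a, ad9090b, b8593a1, f97f6b4} — 9 commits.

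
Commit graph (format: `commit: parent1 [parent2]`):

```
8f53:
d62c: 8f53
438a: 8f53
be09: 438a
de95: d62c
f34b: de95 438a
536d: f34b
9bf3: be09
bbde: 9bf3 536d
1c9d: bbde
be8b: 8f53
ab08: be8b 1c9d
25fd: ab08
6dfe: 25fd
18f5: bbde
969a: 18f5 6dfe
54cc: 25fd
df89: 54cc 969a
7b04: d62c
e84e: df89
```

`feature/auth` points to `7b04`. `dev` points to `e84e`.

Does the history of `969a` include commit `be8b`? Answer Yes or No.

Ancestors of 969a (commits reachable by following parents): {18f5, 1c9d, 25fd, 438a, 536d, 6dfe, 8f53, 969a, 9bf3, ab08, bbde, be09, be8b, d62c, de95, f34b}.
be8b is in that set, so it is an ancestor of 969a.

Yes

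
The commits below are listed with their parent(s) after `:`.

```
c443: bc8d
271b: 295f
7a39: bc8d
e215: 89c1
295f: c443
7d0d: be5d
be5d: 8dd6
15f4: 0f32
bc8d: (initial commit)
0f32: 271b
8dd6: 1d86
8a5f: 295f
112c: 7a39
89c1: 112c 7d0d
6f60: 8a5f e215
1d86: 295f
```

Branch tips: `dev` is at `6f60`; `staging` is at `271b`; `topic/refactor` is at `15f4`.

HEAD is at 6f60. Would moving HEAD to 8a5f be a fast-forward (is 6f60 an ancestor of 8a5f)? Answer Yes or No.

No

A fast-forward from 6f60 to 8a5f is possible iff 6f60 is an ancestor of 8a5f.
Ancestors of 8a5f: {295f, 8a5f, bc8d, c443}.
6f60 is not among them, so fast-forward is not possible.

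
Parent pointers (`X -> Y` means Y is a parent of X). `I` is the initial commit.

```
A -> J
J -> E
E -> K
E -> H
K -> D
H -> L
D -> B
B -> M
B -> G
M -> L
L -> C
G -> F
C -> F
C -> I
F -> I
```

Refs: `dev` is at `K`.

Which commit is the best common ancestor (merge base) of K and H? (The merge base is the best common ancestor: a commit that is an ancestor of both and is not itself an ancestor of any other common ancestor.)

L

Ancestors of K: {B, C, D, F, G, I, K, L, M}.
Ancestors of H: {C, F, H, I, L}.
Common ancestors: {C, F, I, L}.
Among these, L is not an ancestor of any other common ancestor — it is the merge base.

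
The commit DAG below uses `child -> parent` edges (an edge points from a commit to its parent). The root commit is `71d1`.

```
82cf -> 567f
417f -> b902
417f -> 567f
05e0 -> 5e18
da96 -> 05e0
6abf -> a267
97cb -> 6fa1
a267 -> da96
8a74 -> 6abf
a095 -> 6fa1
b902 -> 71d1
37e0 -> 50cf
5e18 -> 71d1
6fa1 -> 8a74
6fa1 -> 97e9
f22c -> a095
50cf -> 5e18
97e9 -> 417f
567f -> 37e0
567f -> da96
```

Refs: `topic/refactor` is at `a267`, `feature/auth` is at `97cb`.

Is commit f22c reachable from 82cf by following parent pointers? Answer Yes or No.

No

Ancestors of 82cf: {05e0, 37e0, 50cf, 567f, 5e18, 71d1, 82cf, da96}.
f22c is not in that set, so it is not an ancestor of 82cf.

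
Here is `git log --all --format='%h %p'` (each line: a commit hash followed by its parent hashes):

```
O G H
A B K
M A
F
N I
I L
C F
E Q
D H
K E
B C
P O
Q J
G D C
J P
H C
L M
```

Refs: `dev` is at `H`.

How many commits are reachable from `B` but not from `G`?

Reachable from B: {B, C, F}.
Reachable from G: {C, D, F, G, H}.
In B's history but not G's: {B} — 1 commit.

1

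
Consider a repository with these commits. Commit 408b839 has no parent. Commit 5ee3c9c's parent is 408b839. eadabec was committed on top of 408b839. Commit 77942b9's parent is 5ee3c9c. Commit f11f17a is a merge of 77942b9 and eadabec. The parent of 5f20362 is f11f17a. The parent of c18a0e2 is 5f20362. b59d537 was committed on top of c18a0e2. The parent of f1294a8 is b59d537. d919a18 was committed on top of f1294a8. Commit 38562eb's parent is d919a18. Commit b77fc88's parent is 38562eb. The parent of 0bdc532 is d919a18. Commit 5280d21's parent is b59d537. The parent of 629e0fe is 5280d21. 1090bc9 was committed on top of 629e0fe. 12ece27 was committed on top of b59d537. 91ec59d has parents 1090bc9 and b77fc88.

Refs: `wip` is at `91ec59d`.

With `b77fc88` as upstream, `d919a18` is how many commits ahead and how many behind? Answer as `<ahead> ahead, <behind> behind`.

0 ahead, 2 behind

Reachable from d919a18: {408b839, 5ee3c9c, 5f20362, 77942b9, b59d537, c18a0e2, d919a18, eadabec, f11f17a, f1294a8}.
Reachable from b77fc88: {38562eb, 408b839, 5ee3c9c, 5f20362, 77942b9, b59d537, b77fc88, c18a0e2, d919a18, eadabec, f11f17a, f1294a8}.
Only in d919a18's history (ahead): {} — 0.
Only in b77fc88's history (behind): {38562eb, b77fc88} — 2.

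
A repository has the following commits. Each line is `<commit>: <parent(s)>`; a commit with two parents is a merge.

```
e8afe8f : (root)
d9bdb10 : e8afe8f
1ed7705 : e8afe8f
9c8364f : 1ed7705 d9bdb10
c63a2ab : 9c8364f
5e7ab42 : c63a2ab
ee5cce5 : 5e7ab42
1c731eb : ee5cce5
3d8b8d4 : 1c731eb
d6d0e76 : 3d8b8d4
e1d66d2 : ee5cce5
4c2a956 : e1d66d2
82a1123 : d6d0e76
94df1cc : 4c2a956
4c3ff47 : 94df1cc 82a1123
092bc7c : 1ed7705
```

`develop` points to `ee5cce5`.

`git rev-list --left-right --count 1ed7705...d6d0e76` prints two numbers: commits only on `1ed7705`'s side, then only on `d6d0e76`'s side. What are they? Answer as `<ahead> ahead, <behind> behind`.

0 ahead, 8 behind

Reachable from 1ed7705: {1ed7705, e8afe8f}.
Reachable from d6d0e76: {1c731eb, 1ed7705, 3d8b8d4, 5e7ab42, 9c8364f, c63a2ab, d6d0e76, d9bdb10, e8afe8f, ee5cce5}.
Only in 1ed7705's history (ahead): {} — 0.
Only in d6d0e76's history (behind): {1c731eb, 3d8b8d4, 5e7ab42, 9c8364f, c63a2ab, d6d0e76, d9bdb10, ee5cce5} — 8.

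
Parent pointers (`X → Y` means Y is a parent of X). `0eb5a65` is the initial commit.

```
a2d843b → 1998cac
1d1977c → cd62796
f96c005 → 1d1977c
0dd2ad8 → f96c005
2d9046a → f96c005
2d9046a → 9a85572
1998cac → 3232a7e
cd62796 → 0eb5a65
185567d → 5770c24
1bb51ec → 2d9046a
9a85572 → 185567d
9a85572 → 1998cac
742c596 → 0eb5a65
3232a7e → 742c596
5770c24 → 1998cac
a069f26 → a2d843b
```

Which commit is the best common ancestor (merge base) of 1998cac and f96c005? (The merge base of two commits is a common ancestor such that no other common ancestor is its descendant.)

0eb5a65

Ancestors of 1998cac: {0eb5a65, 1998cac, 3232a7e, 742c596}.
Ancestors of f96c005: {0eb5a65, 1d1977c, cd62796, f96c005}.
Common ancestors: {0eb5a65}.
The only common ancestor is 0eb5a65, so it is the merge base.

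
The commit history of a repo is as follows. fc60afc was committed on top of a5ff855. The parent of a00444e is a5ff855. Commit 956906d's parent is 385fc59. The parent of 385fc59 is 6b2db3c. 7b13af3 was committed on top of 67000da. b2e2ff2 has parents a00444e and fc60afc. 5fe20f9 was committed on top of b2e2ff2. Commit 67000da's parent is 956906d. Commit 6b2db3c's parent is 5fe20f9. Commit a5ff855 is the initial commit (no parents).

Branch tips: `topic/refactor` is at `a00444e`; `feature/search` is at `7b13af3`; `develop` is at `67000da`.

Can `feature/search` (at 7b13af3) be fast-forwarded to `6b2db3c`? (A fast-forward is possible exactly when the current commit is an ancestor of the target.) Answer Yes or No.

No

A fast-forward from 7b13af3 to 6b2db3c is possible iff 7b13af3 is an ancestor of 6b2db3c.
Ancestors of 6b2db3c: {5fe20f9, 6b2db3c, a00444e, a5ff855, b2e2ff2, fc60afc}.
7b13af3 is not among them, so fast-forward is not possible.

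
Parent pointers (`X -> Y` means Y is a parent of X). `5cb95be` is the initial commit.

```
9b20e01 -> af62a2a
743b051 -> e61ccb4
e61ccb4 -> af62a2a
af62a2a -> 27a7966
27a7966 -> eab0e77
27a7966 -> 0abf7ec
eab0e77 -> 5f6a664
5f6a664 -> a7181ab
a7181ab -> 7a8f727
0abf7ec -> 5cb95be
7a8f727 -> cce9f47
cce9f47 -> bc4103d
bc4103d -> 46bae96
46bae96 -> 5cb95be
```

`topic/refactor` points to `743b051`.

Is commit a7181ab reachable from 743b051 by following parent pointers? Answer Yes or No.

Yes

Ancestors of 743b051 (commits reachable by following parents): {0abf7ec, 27a7966, 46bae96, 5cb95be, 5f6a664, 743b051, 7a8f727, a7181ab, af62a2a, bc4103d, cce9f47, e61ccb4, eab0e77}.
a7181ab is in that set, so it is an ancestor of 743b051.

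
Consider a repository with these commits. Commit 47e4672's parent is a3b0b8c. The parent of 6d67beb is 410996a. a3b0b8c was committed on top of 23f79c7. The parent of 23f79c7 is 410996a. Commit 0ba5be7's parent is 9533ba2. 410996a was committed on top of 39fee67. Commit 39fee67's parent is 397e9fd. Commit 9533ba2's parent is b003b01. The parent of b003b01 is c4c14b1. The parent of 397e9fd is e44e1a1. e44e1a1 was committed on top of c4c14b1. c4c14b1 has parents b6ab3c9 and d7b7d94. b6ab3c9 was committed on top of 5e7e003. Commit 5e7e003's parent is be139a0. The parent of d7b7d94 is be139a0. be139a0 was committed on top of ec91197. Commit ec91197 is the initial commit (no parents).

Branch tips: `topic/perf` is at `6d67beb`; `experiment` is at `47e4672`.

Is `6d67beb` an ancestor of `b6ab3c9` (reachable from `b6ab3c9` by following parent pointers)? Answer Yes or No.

Ancestors of b6ab3c9: {5e7e003, b6ab3c9, be139a0, ec91197}.
6d67beb is not in that set, so it is not an ancestor of b6ab3c9.

No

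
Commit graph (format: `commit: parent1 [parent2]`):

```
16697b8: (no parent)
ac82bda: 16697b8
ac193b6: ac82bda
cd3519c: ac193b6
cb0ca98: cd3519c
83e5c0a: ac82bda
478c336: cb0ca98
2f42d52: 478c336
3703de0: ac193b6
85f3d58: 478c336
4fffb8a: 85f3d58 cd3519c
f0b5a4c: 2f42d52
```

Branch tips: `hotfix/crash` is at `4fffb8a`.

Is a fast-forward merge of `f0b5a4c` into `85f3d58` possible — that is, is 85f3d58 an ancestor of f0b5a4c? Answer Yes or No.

No

A fast-forward from 85f3d58 to f0b5a4c is possible iff 85f3d58 is an ancestor of f0b5a4c.
Ancestors of f0b5a4c: {16697b8, 2f42d52, 478c336, ac193b6, ac82bda, cb0ca98, cd3519c, f0b5a4c}.
85f3d58 is not among them, so fast-forward is not possible.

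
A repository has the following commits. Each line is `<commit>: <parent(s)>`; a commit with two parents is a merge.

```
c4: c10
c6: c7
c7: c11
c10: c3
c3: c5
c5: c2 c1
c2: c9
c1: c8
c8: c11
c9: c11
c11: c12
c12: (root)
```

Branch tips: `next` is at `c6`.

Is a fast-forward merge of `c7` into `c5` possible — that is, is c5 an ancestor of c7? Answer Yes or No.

No

A fast-forward from c5 to c7 is possible iff c5 is an ancestor of c7.
Ancestors of c7: {c11, c12, c7}.
c5 is not among them, so fast-forward is not possible.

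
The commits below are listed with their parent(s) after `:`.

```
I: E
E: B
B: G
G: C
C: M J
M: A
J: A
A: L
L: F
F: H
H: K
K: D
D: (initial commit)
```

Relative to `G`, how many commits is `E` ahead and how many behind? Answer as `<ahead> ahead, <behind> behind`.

2 ahead, 0 behind

Reachable from E: {A, B, C, D, E, F, G, H, J, K, L, M}.
Reachable from G: {A, C, D, F, G, H, J, K, L, M}.
Only in E's history (ahead): {B, E} — 2.
Only in G's history (behind): {} — 0.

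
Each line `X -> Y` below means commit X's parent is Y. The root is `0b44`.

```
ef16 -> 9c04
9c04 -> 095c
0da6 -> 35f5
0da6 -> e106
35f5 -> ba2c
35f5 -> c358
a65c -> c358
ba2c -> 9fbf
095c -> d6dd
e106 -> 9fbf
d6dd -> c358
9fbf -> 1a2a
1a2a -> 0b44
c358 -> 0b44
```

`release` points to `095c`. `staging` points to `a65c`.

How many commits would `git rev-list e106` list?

Walking parent pointers from e106: reachable set = {0b44, 1a2a, 9fbf, e106}.
That is 4 commits.

4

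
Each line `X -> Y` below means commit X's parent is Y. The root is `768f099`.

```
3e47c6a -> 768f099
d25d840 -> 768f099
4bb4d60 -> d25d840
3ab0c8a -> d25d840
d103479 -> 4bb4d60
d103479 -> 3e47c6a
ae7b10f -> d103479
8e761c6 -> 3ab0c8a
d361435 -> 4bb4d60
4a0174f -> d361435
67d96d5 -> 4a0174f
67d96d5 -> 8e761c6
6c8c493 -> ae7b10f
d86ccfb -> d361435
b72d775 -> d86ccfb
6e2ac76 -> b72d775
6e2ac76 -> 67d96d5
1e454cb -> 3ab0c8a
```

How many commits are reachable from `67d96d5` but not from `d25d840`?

Reachable from 67d96d5: {3ab0c8a, 4a0174f, 4bb4d60, 67d96d5, 768f099, 8e761c6, d25d840, d361435}.
Reachable from d25d840: {768f099, d25d840}.
In 67d96d5's history but not d25d840's: {3ab0c8a, 4a0174f, 4bb4d60, 67d96d5, 8e761c6, d361435} — 6 commits.

6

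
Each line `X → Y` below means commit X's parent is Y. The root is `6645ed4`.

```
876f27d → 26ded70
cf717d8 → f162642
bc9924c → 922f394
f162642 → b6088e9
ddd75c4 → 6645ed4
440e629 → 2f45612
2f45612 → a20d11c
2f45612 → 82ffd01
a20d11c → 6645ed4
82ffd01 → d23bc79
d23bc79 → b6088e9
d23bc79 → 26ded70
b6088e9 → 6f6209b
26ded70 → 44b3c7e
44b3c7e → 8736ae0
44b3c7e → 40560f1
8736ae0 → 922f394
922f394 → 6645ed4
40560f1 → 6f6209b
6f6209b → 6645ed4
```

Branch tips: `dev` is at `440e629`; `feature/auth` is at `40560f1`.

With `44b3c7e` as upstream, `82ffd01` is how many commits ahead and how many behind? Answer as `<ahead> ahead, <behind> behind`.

4 ahead, 0 behind

Reachable from 82ffd01: {26ded70, 40560f1, 44b3c7e, 6645ed4, 6f6209b, 82ffd01, 8736ae0, 922f394, b6088e9, d23bc79}.
Reachable from 44b3c7e: {40560f1, 44b3c7e, 6645ed4, 6f6209b, 8736ae0, 922f394}.
Only in 82ffd01's history (ahead): {26ded70, 82ffd01, b6088e9, d23bc79} — 4.
Only in 44b3c7e's history (behind): {} — 0.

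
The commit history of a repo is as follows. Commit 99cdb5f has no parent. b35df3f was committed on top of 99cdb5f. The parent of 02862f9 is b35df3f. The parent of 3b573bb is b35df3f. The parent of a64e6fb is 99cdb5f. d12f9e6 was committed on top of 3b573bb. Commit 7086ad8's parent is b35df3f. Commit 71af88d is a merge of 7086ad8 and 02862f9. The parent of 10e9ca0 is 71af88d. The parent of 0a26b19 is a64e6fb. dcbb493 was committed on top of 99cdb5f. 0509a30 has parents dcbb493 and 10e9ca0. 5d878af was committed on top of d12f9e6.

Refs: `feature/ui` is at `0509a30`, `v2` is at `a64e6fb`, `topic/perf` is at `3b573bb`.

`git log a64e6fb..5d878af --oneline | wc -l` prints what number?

4

Reachable from 5d878af: {3b573bb, 5d878af, 99cdb5f, b35df3f, d12f9e6}.
Reachable from a64e6fb: {99cdb5f, a64e6fb}.
In 5d878af's history but not a64e6fb's: {3b573bb, 5d878af, b35df3f, d12f9e6} — 4 commits.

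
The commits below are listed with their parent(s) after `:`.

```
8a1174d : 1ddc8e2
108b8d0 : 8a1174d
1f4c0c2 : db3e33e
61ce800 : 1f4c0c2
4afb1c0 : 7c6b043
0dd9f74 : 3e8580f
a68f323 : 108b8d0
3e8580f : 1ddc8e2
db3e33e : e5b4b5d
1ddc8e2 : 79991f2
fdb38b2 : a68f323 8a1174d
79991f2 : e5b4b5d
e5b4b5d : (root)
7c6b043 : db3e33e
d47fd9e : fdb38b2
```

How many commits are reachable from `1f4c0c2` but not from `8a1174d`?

Reachable from 1f4c0c2: {1f4c0c2, db3e33e, e5b4b5d}.
Reachable from 8a1174d: {1ddc8e2, 79991f2, 8a1174d, e5b4b5d}.
In 1f4c0c2's history but not 8a1174d's: {1f4c0c2, db3e33e} — 2 commits.

2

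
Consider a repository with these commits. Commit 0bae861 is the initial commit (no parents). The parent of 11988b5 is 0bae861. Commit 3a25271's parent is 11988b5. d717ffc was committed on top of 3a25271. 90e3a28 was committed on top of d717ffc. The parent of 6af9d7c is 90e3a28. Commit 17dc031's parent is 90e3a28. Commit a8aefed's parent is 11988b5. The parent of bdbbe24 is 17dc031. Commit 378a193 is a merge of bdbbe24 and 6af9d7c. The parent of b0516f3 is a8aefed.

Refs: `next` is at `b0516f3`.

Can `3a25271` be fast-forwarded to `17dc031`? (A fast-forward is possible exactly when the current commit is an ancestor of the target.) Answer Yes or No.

Yes

A fast-forward from 3a25271 to 17dc031 is possible iff 3a25271 is an ancestor of 17dc031.
Ancestors of 17dc031: {0bae861, 11988b5, 17dc031, 3a25271, 90e3a28, d717ffc}.
3a25271 is among them, so fast-forward is possible.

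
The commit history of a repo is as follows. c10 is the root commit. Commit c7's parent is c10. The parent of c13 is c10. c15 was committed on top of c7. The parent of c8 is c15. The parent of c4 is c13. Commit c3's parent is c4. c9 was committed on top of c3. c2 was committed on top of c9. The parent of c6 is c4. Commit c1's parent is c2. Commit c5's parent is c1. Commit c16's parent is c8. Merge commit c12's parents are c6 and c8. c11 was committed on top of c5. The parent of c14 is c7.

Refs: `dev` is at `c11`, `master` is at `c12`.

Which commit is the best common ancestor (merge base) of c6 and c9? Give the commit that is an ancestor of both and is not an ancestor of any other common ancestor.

c4

Ancestors of c6: {c10, c13, c4, c6}.
Ancestors of c9: {c10, c13, c3, c4, c9}.
Common ancestors: {c10, c13, c4}.
Among these, c4 is not an ancestor of any other common ancestor — it is the merge base.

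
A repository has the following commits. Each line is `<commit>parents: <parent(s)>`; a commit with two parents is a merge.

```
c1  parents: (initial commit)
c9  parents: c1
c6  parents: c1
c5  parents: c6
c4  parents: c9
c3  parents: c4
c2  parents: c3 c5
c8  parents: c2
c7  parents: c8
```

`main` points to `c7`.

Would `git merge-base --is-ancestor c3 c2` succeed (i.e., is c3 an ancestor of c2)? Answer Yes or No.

Yes

Ancestors of c2 (commits reachable by following parents): {c1, c2, c3, c4, c5, c6, c9}.
c3 is in that set, so it is an ancestor of c2.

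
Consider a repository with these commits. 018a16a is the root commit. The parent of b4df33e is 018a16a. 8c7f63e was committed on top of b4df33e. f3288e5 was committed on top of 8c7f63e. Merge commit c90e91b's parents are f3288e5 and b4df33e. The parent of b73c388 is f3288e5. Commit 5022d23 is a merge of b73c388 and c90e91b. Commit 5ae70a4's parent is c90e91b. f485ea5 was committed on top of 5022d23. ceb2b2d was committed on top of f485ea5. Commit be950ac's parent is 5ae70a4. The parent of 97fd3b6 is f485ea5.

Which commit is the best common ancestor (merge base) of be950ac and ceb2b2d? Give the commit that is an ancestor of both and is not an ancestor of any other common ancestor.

Ancestors of be950ac: {018a16a, 5ae70a4, 8c7f63e, b4df33e, be950ac, c90e91b, f3288e5}.
Ancestors of ceb2b2d: {018a16a, 5022d23, 8c7f63e, b4df33e, b73c388, c90e91b, ceb2b2d, f3288e5, f485ea5}.
Common ancestors: {018a16a, 8c7f63e, b4df33e, c90e91b, f3288e5}.
Among these, c90e91b is not an ancestor of any other common ancestor — it is the merge base.

c90e91b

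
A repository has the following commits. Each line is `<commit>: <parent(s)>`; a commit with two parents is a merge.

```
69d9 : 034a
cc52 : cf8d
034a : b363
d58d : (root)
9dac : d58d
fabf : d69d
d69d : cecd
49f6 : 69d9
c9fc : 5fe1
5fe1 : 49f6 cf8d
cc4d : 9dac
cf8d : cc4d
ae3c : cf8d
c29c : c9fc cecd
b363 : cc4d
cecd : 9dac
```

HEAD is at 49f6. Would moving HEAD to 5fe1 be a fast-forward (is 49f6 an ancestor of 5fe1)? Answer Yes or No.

A fast-forward from 49f6 to 5fe1 is possible iff 49f6 is an ancestor of 5fe1.
Ancestors of 5fe1: {034a, 49f6, 5fe1, 69d9, 9dac, b363, cc4d, cf8d, d58d}.
49f6 is among them, so fast-forward is possible.

Yes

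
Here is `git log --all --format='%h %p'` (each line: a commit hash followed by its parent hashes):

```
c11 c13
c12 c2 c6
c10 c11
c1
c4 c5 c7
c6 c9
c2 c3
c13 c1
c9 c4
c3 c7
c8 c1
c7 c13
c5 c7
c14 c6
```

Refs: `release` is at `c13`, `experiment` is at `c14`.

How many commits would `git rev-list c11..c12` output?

Reachable from c12: {c1, c12, c13, c2, c3, c4, c5, c6, c7, c9}.
Reachable from c11: {c1, c11, c13}.
In c12's history but not c11's: {c12, c2, c3, c4, c5, c6, c7, c9} — 8 commits.

8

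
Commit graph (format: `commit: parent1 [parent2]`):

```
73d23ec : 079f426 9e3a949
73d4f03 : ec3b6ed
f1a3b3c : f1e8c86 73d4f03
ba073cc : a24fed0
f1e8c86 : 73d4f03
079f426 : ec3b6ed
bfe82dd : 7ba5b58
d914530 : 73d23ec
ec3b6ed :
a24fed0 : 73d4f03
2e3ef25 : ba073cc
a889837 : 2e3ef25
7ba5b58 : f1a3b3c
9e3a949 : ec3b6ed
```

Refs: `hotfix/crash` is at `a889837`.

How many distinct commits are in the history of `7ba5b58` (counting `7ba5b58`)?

5

Walking parent pointers from 7ba5b58: reachable set = {73d4f03, 7ba5b58, ec3b6ed, f1a3b3c, f1e8c86}.
That is 5 commits.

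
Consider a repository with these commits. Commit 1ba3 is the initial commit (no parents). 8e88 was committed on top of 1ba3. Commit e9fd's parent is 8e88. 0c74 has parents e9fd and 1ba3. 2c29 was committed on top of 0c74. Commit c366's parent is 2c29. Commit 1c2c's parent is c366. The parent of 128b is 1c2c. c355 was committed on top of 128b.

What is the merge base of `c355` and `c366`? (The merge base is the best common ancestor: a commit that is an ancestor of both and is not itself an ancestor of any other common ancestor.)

Ancestors of c355: {0c74, 128b, 1ba3, 1c2c, 2c29, 8e88, c355, c366, e9fd}.
Ancestors of c366: {0c74, 1ba3, 2c29, 8e88, c366, e9fd}.
Common ancestors: {0c74, 1ba3, 2c29, 8e88, c366, e9fd}.
Among these, c366 is not an ancestor of any other common ancestor — it is the merge base.

c366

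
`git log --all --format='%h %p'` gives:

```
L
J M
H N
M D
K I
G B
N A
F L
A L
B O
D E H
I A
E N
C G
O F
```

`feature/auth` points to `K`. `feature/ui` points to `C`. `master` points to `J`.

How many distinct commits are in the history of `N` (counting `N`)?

Walking parent pointers from N: reachable set = {A, L, N}.
That is 3 commits.

3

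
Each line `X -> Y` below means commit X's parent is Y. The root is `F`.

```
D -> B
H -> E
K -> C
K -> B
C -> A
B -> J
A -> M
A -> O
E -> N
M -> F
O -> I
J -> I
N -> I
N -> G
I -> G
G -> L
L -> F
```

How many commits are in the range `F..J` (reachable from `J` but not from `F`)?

Reachable from J: {F, G, I, J, L}.
Reachable from F: {F}.
In J's history but not F's: {G, I, J, L} — 4 commits.

4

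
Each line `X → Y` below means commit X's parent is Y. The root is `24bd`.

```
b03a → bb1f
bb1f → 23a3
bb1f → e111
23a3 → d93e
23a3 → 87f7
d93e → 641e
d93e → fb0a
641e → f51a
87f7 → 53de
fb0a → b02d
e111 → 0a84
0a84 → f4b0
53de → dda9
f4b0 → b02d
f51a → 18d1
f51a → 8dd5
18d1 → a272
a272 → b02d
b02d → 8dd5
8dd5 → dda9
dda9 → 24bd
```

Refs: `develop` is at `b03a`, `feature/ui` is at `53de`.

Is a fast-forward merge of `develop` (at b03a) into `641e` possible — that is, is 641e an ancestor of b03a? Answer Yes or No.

Yes

A fast-forward from 641e to b03a is possible iff 641e is an ancestor of b03a.
Ancestors of b03a: {0a84, 18d1, 23a3, 24bd, 53de, 641e, 87f7, 8dd5, a272, b02d, b03a, bb1f, d93e, dda9, e111, f4b0, f51a, fb0a}.
641e is among them, so fast-forward is possible.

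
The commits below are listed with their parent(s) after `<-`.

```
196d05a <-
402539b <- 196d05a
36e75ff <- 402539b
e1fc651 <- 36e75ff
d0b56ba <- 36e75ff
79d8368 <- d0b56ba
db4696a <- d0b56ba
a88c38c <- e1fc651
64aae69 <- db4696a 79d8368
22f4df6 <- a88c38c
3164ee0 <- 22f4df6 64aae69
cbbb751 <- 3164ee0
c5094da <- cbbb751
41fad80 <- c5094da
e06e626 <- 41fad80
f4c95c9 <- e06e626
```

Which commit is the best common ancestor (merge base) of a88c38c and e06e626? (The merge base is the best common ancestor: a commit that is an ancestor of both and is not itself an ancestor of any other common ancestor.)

Ancestors of a88c38c: {196d05a, 36e75ff, 402539b, a88c38c, e1fc651}.
Ancestors of e06e626: {196d05a, 22f4df6, 3164ee0, 36e75ff, 402539b, 41fad80, 64aae69, 79d8368, a88c38c, c5094da, cbbb751, d0b56ba, db4696a, e06e626, e1fc651}.
Common ancestors: {196d05a, 36e75ff, 402539b, a88c38c, e1fc651}.
Among these, a88c38c is not an ancestor of any other common ancestor — it is the merge base.

a88c38c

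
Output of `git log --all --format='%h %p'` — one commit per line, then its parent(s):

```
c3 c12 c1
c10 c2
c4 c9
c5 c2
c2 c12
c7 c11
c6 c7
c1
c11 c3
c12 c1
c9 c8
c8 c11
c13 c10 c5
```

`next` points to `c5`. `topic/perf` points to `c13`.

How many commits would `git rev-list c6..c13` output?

Reachable from c13: {c1, c10, c12, c13, c2, c5}.
Reachable from c6: {c1, c11, c12, c3, c6, c7}.
In c13's history but not c6's: {c10, c13, c2, c5} — 4 commits.

4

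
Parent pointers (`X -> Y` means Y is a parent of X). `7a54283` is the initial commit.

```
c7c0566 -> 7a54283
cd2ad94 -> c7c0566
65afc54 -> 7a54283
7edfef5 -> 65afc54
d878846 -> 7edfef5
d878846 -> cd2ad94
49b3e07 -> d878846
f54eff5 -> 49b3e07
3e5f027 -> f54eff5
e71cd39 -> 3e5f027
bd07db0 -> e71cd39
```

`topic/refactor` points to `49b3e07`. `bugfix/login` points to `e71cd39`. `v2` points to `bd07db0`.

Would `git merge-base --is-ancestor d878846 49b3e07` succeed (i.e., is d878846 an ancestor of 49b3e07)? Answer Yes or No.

Ancestors of 49b3e07 (commits reachable by following parents): {49b3e07, 65afc54, 7a54283, 7edfef5, c7c0566, cd2ad94, d878846}.
d878846 is in that set, so it is an ancestor of 49b3e07.

Yes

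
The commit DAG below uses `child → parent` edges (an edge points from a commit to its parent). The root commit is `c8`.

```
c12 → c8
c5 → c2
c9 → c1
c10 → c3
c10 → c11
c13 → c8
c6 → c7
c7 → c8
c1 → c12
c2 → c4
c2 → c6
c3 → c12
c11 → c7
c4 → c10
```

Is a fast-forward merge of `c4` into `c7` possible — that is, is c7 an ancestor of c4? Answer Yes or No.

Yes

A fast-forward from c7 to c4 is possible iff c7 is an ancestor of c4.
Ancestors of c4: {c10, c11, c12, c3, c4, c7, c8}.
c7 is among them, so fast-forward is possible.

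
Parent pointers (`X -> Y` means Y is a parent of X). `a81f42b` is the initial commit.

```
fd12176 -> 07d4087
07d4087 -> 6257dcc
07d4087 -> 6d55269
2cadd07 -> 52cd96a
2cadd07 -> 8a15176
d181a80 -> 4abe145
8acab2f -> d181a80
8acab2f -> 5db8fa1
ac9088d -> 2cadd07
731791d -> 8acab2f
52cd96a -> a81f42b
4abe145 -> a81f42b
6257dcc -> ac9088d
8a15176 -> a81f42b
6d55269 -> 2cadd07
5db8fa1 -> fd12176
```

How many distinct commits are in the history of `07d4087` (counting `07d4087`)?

Walking parent pointers from 07d4087: reachable set = {07d4087, 2cadd07, 52cd96a, 6257dcc, 6d55269, 8a15176, a81f42b, ac9088d}.
That is 8 commits.

8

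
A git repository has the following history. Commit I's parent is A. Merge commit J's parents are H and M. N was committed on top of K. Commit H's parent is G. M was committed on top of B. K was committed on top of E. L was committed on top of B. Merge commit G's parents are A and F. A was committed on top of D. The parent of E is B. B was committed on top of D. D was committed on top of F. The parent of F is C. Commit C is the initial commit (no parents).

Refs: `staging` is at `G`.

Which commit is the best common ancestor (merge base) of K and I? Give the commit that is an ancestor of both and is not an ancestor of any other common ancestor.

Ancestors of K: {B, C, D, E, F, K}.
Ancestors of I: {A, C, D, F, I}.
Common ancestors: {C, D, F}.
Among these, D is not an ancestor of any other common ancestor — it is the merge base.

D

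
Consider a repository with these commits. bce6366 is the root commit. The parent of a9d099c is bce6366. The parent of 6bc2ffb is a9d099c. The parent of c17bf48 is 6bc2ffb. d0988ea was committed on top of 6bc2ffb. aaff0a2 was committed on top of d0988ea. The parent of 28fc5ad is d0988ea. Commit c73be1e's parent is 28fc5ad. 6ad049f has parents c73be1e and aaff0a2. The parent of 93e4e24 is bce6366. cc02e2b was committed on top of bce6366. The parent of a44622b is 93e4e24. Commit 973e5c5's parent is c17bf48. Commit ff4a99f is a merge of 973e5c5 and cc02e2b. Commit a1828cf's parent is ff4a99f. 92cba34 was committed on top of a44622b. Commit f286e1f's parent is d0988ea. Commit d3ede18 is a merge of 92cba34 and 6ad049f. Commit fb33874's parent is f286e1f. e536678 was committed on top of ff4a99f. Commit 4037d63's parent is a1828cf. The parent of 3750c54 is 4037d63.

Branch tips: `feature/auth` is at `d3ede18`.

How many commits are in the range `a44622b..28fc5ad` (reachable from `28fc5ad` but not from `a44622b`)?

4

Reachable from 28fc5ad: {28fc5ad, 6bc2ffb, a9d099c, bce6366, d0988ea}.
Reachable from a44622b: {93e4e24, a44622b, bce6366}.
In 28fc5ad's history but not a44622b's: {28fc5ad, 6bc2ffb, a9d099c, d0988ea} — 4 commits.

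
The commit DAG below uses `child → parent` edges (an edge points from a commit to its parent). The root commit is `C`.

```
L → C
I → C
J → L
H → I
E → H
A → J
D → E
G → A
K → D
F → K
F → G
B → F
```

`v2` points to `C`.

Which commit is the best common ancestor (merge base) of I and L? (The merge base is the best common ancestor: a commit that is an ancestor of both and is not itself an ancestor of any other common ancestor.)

C

Ancestors of I: {C, I}.
Ancestors of L: {C, L}.
Common ancestors: {C}.
The only common ancestor is C, so it is the merge base.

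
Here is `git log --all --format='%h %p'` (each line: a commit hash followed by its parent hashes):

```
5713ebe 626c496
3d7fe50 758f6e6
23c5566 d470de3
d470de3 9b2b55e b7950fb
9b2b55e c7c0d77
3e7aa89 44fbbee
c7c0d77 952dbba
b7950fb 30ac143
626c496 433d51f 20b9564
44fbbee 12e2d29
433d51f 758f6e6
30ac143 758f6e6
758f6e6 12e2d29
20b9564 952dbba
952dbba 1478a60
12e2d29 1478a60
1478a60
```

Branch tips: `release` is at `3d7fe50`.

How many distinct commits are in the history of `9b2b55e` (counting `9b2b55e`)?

4

Walking parent pointers from 9b2b55e: reachable set = {1478a60, 952dbba, 9b2b55e, c7c0d77}.
That is 4 commits.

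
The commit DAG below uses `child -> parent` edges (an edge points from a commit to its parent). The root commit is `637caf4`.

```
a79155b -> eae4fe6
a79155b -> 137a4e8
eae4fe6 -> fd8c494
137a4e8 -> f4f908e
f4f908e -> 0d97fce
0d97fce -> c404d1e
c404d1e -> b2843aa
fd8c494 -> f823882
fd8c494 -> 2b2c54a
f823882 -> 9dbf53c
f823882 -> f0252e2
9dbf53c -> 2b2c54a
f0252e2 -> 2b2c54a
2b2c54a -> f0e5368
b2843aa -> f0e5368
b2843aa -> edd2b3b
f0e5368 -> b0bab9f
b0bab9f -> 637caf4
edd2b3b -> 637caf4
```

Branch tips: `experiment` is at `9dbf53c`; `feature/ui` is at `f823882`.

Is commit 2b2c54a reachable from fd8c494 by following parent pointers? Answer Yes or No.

Yes

Ancestors of fd8c494 (commits reachable by following parents): {2b2c54a, 637caf4, 9dbf53c, b0bab9f, f0252e2, f0e5368, f823882, fd8c494}.
2b2c54a is in that set, so it is an ancestor of fd8c494.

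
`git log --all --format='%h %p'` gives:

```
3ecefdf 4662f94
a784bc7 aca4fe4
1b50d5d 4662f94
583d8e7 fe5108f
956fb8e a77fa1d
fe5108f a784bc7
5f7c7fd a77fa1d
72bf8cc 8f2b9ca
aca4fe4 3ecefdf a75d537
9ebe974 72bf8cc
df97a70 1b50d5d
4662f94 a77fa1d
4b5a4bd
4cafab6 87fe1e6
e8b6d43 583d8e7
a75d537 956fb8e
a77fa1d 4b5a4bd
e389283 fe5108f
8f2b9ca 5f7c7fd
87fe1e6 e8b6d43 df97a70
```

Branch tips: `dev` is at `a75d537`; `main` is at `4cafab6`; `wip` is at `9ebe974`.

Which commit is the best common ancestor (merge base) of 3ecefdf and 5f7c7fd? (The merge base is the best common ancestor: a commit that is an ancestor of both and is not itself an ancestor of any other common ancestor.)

Ancestors of 3ecefdf: {3ecefdf, 4662f94, 4b5a4bd, a77fa1d}.
Ancestors of 5f7c7fd: {4b5a4bd, 5f7c7fd, a77fa1d}.
Common ancestors: {4b5a4bd, a77fa1d}.
Among these, a77fa1d is not an ancestor of any other common ancestor — it is the merge base.

a77fa1d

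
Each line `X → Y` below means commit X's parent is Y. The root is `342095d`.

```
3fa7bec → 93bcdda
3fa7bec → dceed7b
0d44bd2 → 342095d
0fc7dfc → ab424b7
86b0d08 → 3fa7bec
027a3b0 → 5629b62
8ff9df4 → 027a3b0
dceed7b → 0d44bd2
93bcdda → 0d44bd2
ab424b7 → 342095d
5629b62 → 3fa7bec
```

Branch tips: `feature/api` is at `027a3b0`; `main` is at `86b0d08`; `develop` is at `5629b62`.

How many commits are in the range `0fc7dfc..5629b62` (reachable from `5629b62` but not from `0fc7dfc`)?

Reachable from 5629b62: {0d44bd2, 342095d, 3fa7bec, 5629b62, 93bcdda, dceed7b}.
Reachable from 0fc7dfc: {0fc7dfc, 342095d, ab424b7}.
In 5629b62's history but not 0fc7dfc's: {0d44bd2, 3fa7bec, 5629b62, 93bcdda, dceed7b} — 5 commits.

5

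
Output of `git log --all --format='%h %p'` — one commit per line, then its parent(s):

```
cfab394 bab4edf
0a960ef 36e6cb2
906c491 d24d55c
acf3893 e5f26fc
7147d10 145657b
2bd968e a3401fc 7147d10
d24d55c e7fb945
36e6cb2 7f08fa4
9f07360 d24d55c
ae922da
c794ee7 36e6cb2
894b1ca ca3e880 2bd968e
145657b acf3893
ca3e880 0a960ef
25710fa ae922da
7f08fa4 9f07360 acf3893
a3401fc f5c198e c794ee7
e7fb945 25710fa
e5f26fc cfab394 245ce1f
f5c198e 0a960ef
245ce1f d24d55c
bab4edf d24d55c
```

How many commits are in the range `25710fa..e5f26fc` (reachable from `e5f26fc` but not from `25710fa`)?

6

Reachable from e5f26fc: {245ce1f, 25710fa, ae922da, bab4edf, cfab394, d24d55c, e5f26fc, e7fb945}.
Reachable from 25710fa: {25710fa, ae922da}.
In e5f26fc's history but not 25710fa's: {245ce1f, bab4edf, cfab394, d24d55c, e5f26fc, e7fb945} — 6 commits.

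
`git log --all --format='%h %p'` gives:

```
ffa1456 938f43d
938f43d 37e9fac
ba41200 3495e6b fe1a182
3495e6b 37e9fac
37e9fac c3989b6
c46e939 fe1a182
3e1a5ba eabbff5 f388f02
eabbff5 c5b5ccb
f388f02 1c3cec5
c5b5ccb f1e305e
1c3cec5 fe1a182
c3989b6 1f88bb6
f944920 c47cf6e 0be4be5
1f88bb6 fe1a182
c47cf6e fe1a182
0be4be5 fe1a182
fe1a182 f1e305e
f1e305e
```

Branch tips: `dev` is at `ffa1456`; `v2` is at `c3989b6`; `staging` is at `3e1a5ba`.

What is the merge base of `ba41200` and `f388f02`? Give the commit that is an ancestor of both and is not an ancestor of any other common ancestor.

Ancestors of ba41200: {1f88bb6, 3495e6b, 37e9fac, ba41200, c3989b6, f1e305e, fe1a182}.
Ancestors of f388f02: {1c3cec5, f1e305e, f388f02, fe1a182}.
Common ancestors: {f1e305e, fe1a182}.
Among these, fe1a182 is not an ancestor of any other common ancestor — it is the merge base.

fe1a182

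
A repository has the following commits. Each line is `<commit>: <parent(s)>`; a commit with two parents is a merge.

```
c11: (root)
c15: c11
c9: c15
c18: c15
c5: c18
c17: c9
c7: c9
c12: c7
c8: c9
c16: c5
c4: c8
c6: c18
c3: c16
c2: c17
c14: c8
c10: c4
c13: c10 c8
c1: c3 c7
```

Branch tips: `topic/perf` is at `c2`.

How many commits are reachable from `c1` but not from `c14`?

Reachable from c1: {c1, c11, c15, c16, c18, c3, c5, c7, c9}.
Reachable from c14: {c11, c14, c15, c8, c9}.
In c1's history but not c14's: {c1, c16, c18, c3, c5, c7} — 6 commits.

6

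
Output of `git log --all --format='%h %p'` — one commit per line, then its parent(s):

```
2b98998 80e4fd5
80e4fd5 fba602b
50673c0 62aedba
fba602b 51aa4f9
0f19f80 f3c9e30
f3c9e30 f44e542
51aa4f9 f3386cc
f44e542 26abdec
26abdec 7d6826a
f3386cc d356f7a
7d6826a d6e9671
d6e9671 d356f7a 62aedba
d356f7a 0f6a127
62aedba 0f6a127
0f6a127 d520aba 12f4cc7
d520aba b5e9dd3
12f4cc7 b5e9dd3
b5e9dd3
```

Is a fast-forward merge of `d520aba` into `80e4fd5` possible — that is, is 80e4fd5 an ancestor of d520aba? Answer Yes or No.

No

A fast-forward from 80e4fd5 to d520aba is possible iff 80e4fd5 is an ancestor of d520aba.
Ancestors of d520aba: {b5e9dd3, d520aba}.
80e4fd5 is not among them, so fast-forward is not possible.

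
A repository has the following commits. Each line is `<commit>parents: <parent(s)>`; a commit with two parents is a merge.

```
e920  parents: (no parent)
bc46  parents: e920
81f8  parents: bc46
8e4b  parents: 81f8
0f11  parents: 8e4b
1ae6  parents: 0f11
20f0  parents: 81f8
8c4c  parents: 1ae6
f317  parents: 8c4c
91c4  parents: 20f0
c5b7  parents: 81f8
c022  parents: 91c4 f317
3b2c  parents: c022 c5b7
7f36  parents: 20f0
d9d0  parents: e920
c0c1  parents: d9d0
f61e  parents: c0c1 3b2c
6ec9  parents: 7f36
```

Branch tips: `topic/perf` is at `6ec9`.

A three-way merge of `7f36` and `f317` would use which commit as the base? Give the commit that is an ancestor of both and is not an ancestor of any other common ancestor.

Ancestors of 7f36: {20f0, 7f36, 81f8, bc46, e920}.
Ancestors of f317: {0f11, 1ae6, 81f8, 8c4c, 8e4b, bc46, e920, f317}.
Common ancestors: {81f8, bc46, e920}.
Among these, 81f8 is not an ancestor of any other common ancestor — it is the merge base.

81f8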